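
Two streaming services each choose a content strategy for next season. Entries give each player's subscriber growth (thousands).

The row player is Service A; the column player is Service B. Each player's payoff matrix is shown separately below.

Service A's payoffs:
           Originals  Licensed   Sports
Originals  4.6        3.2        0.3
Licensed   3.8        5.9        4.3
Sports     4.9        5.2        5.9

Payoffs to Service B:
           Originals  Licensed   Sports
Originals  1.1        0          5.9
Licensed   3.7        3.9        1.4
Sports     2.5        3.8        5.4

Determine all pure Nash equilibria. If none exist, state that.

Service A against Originals: payoffs 4.6, 3.8, 4.9 → best response Sports.
Service A against Licensed: payoffs 3.2, 5.9, 5.2 → best response Licensed.
Service A against Sports: payoffs 0.3, 4.3, 5.9 → best response Sports.
Service B against Originals: payoffs 1.1, 0, 5.9 → best response Sports.
Service B against Licensed: payoffs 3.7, 3.9, 1.4 → best response Licensed.
Service B against Sports: payoffs 2.5, 3.8, 5.4 → best response Sports.
Mutual best responses: (Licensed, Licensed); (Sports, Sports).

(Licensed, Licensed), (Sports, Sports)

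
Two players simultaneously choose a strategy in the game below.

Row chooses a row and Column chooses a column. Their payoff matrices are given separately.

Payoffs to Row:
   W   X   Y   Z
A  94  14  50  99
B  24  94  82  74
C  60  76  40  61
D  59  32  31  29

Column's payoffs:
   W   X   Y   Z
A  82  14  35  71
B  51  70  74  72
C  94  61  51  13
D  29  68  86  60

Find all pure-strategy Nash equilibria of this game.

Row against W: payoffs 94, 24, 60, 59 → best response A.
Row against X: payoffs 14, 94, 76, 32 → best response B.
Row against Y: payoffs 50, 82, 40, 31 → best response B.
Row against Z: payoffs 99, 74, 61, 29 → best response A.
Column against A: payoffs 82, 14, 35, 71 → best response W.
Column against B: payoffs 51, 70, 74, 72 → best response Y.
Column against C: payoffs 94, 61, 51, 13 → best response W.
Column against D: payoffs 29, 68, 86, 60 → best response Y.
Mutual best responses: (A, W); (B, Y).

The pure Nash equilibria are (A, W) and (B, Y).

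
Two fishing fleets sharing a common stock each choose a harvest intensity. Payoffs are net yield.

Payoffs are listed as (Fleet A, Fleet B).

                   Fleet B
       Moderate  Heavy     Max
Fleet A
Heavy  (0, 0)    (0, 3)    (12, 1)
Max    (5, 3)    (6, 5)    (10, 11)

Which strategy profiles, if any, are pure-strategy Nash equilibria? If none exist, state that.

none

(Heavy, Moderate): Fleet A can switch to Max (0 → 5). Not NE.
(Heavy, Heavy): Fleet A can switch to Max (0 → 6). Not NE.
(Heavy, Max): Fleet B can switch to Heavy (1 → 3). Not NE.
(Max, Moderate): Fleet B can switch to Heavy (3 → 5). Not NE.
(Max, Heavy): Fleet B can switch to Max (5 → 11). Not NE.
(Max, Max): Fleet A can switch to Heavy (10 → 12). Not NE.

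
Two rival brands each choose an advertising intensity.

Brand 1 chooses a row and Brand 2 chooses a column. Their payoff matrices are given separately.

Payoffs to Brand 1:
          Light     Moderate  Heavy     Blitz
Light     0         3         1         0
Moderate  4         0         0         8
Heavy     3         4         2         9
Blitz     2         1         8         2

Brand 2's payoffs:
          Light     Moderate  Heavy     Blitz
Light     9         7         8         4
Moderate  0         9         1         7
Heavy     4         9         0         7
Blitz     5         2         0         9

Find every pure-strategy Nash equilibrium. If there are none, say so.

Check each profile: it is a Nash equilibrium iff no player can strictly gain by switching unilaterally.
(Light, Light): Brand 1 can switch to Moderate (0 → 4). Not NE.
(Light, Moderate): Brand 1 can switch to Heavy (3 → 4). Not NE.
(Light, Heavy): Brand 1 can switch to Heavy (1 → 2). Not NE.
(Light, Blitz): Brand 1 can switch to Moderate (0 → 8). Not NE.
(Moderate, Light): Brand 2 can switch to Moderate (0 → 9). Not NE.
(Moderate, Moderate): Brand 1 can switch to Light (0 → 3). Not NE.
(Heavy, Moderate): Brand 1 gets 4, best alternative 3; Brand 2 gets 9, best alternative 7. No profitable deviation — NE.
(The remaining 9 profiles each have a profitable deviation by the same check.)

Pure NE: (Heavy, Moderate)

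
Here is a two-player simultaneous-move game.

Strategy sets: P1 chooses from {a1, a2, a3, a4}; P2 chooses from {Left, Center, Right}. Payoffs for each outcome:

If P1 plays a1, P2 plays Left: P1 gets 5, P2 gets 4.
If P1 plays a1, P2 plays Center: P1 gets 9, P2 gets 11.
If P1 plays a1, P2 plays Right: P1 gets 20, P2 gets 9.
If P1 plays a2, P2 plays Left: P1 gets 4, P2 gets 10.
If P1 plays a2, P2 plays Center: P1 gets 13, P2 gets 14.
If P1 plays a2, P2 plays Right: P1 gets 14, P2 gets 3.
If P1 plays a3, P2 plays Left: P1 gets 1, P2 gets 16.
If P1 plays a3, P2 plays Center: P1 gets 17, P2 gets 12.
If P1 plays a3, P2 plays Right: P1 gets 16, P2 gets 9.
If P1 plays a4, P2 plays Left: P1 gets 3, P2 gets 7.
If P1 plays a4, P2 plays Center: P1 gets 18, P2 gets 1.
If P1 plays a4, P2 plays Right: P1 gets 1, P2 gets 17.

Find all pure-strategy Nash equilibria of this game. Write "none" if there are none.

This game has no pure Nash equilibrium.

P1 against Left: payoffs 5, 4, 1, 3 → best response a1.
P1 against Center: payoffs 9, 13, 17, 18 → best response a4.
P1 against Right: payoffs 20, 14, 16, 1 → best response a1.
P2 against a1: payoffs 4, 11, 9 → best response Center.
P2 against a2: payoffs 10, 14, 3 → best response Center.
P2 against a3: payoffs 16, 12, 9 → best response Left.
P2 against a4: payoffs 7, 1, 17 → best response Right.
No profile is a mutual best response for all players.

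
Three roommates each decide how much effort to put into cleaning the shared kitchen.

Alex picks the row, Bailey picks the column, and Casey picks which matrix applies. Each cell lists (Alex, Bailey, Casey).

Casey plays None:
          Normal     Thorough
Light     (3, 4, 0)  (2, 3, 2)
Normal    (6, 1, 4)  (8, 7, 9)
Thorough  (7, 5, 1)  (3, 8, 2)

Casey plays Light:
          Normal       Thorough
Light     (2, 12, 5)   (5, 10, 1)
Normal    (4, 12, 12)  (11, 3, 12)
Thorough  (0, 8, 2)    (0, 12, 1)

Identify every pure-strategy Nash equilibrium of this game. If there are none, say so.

Alex against (Normal, None): payoffs 3, 6, 7 → best response Thorough.
Alex against (Normal, Light): payoffs 2, 4, 0 → best response Normal.
Alex against (Thorough, None): payoffs 2, 8, 3 → best response Normal.
Alex against (Thorough, Light): payoffs 5, 11, 0 → best response Normal.
Bailey against (Light, None): payoffs 4, 3 → best response Normal.
Bailey against (Light, Light): payoffs 12, 10 → best response Normal.
Bailey against (Normal, None): payoffs 1, 7 → best response Thorough.
Bailey against (Normal, Light): payoffs 12, 3 → best response Normal.
Bailey against (Thorough, None): payoffs 5, 8 → best response Thorough.
Bailey against (Thorough, Light): payoffs 8, 12 → best response Thorough.
Casey against (Light, Normal): payoffs 0, 5 → best response Light.
Casey against (Light, Thorough): payoffs 2, 1 → best response None.
Casey against (Normal, Normal): payoffs 4, 12 → best response Light.
Casey against (Normal, Thorough): payoffs 9, 12 → best response Light.
Casey against (Thorough, Normal): payoffs 1, 2 → best response Light.
Casey against (Thorough, Thorough): payoffs 2, 1 → best response None.
Mutual best responses: (Normal, Normal, Light).

The unique pure-strategy Nash equilibrium is (Normal, Normal, Light).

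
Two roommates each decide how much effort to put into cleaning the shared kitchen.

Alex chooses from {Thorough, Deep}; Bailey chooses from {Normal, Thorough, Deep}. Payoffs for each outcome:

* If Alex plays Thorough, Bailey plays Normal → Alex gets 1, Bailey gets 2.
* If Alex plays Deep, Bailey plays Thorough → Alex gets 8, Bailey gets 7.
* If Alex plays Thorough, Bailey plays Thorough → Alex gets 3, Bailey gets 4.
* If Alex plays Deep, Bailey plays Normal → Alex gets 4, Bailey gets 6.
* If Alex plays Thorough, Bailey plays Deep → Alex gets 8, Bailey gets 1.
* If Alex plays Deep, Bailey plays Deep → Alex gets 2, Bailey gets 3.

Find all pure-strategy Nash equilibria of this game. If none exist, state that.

(Deep, Thorough)

Mark each player's best response to every combination of opponents' strategies; a profile where every player is best-responding is a pure Nash equilibrium.
Alex against Normal: payoffs 1, 4 → best response Deep.
Alex against Thorough: payoffs 3, 8 → best response Deep.
Alex against Deep: payoffs 8, 2 → best response Thorough.
Bailey against Thorough: payoffs 2, 4, 1 → best response Thorough.
Bailey against Deep: payoffs 6, 7, 3 → best response Thorough.
Mutual best responses: (Deep, Thorough).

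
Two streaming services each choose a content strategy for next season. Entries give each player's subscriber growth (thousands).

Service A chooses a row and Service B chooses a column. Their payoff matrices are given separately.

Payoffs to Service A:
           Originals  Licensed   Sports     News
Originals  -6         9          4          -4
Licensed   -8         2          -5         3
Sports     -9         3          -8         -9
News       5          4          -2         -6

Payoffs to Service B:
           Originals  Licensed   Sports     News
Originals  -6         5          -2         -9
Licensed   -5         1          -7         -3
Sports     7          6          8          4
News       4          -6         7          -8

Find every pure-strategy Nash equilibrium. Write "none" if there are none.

Mark each player's best response to every combination of opponents' strategies; a profile where every player is best-responding is a pure Nash equilibrium.
Service A against Originals: payoffs -6, -8, -9, 5 → best response News.
Service A against Licensed: payoffs 9, 2, 3, 4 → best response Originals.
Service A against Sports: payoffs 4, -5, -8, -2 → best response Originals.
Service A against News: payoffs -4, 3, -9, -6 → best response Licensed.
Service B against Originals: payoffs -6, 5, -2, -9 → best response Licensed.
Service B against Licensed: payoffs -5, 1, -7, -3 → best response Licensed.
Service B against Sports: payoffs 7, 6, 8, 4 → best response Sports.
Service B against News: payoffs 4, -6, 7, -8 → best response Sports.
Mutual best responses: (Originals, Licensed).

The unique pure-strategy Nash equilibrium is (Originals, Licensed).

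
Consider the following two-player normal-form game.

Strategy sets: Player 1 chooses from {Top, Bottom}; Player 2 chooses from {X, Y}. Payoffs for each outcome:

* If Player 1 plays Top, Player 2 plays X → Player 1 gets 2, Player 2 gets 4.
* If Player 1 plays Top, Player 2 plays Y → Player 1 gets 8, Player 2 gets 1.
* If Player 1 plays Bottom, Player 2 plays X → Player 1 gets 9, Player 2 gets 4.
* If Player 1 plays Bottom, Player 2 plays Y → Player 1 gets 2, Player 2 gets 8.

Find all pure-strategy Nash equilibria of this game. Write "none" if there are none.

There is no pure-strategy Nash equilibrium.

(Top, X): Player 1 can switch to Bottom (2 → 9). Not NE.
(Top, Y): Player 2 can switch to X (1 → 4). Not NE.
(Bottom, X): Player 2 can switch to Y (4 → 8). Not NE.
(Bottom, Y): Player 1 can switch to Top (2 → 8). Not NE.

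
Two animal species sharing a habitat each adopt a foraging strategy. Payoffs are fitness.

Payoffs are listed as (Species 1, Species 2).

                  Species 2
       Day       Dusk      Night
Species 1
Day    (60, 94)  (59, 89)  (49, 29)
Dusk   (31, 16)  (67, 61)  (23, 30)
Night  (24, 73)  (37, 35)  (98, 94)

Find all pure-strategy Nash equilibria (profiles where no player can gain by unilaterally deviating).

For each player, find the best response to each opponent profile; mutual best responses are the pure NE.
Species 1 against Day: payoffs 60, 31, 24 → best response Day.
Species 1 against Dusk: payoffs 59, 67, 37 → best response Dusk.
Species 1 against Night: payoffs 49, 23, 98 → best response Night.
Species 2 against Day: payoffs 94, 89, 29 → best response Day.
Species 2 against Dusk: payoffs 16, 61, 30 → best response Dusk.
Species 2 against Night: payoffs 73, 35, 94 → best response Night.
Mutual best responses: (Day, Day); (Dusk, Dusk); (Night, Night).

(Day, Day), (Dusk, Dusk), (Night, Night)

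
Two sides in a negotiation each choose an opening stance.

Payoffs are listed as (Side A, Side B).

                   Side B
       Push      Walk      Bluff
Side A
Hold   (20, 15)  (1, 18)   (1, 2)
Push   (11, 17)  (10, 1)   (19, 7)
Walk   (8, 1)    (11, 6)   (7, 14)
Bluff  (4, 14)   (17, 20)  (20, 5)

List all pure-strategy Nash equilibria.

Side A against Push: payoffs 20, 11, 8, 4 → best response Hold.
Side A against Walk: payoffs 1, 10, 11, 17 → best response Bluff.
Side A against Bluff: payoffs 1, 19, 7, 20 → best response Bluff.
Side B against Hold: payoffs 15, 18, 2 → best response Walk.
Side B against Push: payoffs 17, 1, 7 → best response Push.
Side B against Walk: payoffs 1, 6, 14 → best response Bluff.
Side B against Bluff: payoffs 14, 20, 5 → best response Walk.
Mutual best responses: (Bluff, Walk).

(Bluff, Walk)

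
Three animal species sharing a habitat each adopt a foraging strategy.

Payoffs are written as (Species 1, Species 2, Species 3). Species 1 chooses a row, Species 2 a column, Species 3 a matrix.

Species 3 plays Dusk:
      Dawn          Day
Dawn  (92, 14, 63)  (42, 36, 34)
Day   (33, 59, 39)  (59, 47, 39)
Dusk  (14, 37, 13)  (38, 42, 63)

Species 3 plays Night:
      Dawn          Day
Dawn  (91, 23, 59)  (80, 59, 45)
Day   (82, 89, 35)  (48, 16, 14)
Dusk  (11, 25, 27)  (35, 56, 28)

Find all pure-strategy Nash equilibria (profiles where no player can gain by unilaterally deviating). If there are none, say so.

(Dawn, Dawn, Dusk): Species 2 can switch to Day (14 → 36). Not NE.
(Dawn, Dawn, Night): Species 2 can switch to Day (23 → 59). Not NE.
(Dawn, Day, Dusk): Species 1 can switch to Day (42 → 59). Not NE.
(Dawn, Day, Night): Species 1 gets 80, best alternative 48; Species 2 gets 59, best alternative 23; Species 3 gets 45, best alternative 34. No profitable deviation — NE.
(Day, Dawn, Dusk): Species 1 can switch to Dawn (33 → 92). Not NE.
(Day, Dawn, Night): Species 1 can switch to Dawn (82 → 91). Not NE.
(Day, Day, Dusk): Species 2 can switch to Dawn (47 → 59). Not NE.
(Day, Day, Night): Species 1 can switch to Dawn (48 → 80). Not NE.
(Dusk, Dawn, Dusk): Species 1 can switch to Dawn (14 → 92). Not NE.
(Dusk, Dawn, Night): Species 1 can switch to Dawn (11 → 91). Not NE.
(Dusk, Day, Dusk): Species 1 can switch to Dawn (38 → 42). Not NE.
(Dusk, Day, Night): Species 1 can switch to Dawn (35 → 80). Not NE.

The unique pure-strategy Nash equilibrium is (Dawn, Day, Night).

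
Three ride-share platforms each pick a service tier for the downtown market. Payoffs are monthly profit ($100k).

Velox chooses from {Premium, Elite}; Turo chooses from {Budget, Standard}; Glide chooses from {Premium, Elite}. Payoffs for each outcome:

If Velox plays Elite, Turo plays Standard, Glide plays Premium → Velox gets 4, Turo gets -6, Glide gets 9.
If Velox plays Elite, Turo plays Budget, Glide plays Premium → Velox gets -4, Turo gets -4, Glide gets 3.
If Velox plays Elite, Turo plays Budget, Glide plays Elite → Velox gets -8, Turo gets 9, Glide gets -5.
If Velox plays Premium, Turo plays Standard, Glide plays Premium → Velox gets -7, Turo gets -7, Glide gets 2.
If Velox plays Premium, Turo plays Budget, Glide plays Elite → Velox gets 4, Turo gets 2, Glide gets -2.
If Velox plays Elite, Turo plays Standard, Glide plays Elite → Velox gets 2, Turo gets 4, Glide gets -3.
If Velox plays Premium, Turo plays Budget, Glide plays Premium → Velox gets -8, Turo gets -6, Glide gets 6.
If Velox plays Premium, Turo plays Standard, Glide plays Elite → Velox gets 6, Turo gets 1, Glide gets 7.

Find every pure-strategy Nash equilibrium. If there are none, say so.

Check each profile: it is a Nash equilibrium iff no player can strictly gain by switching unilaterally.
(Premium, Budget, Premium): Velox can switch to Elite (-8 → -4). Not NE.
(Premium, Budget, Elite): Glide can switch to Premium (-2 → 6). Not NE.
(Premium, Standard, Premium): Velox can switch to Elite (-7 → 4). Not NE.
(Premium, Standard, Elite): Turo can switch to Budget (1 → 2). Not NE.
(Elite, Budget, Premium): Velox gets -4, best alternative -8; Turo gets -4, best alternative -6; Glide gets 3, best alternative -5. No profitable deviation — NE.
(Elite, Budget, Elite): Velox can switch to Premium (-8 → 4). Not NE.
(Elite, Standard, Premium): Turo can switch to Budget (-6 → -4). Not NE.
(Elite, Standard, Elite): Velox can switch to Premium (2 → 6). Not NE.

The unique pure-strategy Nash equilibrium is (Elite, Budget, Premium).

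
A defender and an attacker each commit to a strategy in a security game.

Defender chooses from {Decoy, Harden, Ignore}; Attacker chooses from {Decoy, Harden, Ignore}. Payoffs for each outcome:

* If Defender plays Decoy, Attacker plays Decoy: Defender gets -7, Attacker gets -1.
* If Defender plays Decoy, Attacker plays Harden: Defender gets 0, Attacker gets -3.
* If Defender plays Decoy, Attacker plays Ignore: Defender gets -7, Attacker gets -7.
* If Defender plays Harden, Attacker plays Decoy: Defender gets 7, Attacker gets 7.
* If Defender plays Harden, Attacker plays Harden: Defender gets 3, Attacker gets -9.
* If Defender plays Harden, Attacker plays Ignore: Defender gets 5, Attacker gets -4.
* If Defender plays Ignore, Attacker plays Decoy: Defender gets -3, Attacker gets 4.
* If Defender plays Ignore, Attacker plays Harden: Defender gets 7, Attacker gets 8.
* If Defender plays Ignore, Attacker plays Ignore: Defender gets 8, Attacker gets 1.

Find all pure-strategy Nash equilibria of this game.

Pure-strategy Nash equilibria: (Harden, Decoy); (Ignore, Harden)

(Decoy, Decoy): Defender can switch to Harden (-7 → 7). Not NE.
(Decoy, Harden): Defender can switch to Harden (0 → 3). Not NE.
(Decoy, Ignore): Defender can switch to Harden (-7 → 5). Not NE.
(Harden, Decoy): Defender gets 7, best alternative -3; Attacker gets 7, best alternative -4. No profitable deviation — NE.
(Harden, Harden): Defender can switch to Ignore (3 → 7). Not NE.
(Harden, Ignore): Defender can switch to Ignore (5 → 8). Not NE.
(Ignore, Decoy): Defender can switch to Harden (-3 → 7). Not NE.
(Ignore, Harden): Defender gets 7, best alternative 3; Attacker gets 8, best alternative 4. No profitable deviation — NE.
(Ignore, Ignore): Attacker can switch to Decoy (1 → 4). Not NE.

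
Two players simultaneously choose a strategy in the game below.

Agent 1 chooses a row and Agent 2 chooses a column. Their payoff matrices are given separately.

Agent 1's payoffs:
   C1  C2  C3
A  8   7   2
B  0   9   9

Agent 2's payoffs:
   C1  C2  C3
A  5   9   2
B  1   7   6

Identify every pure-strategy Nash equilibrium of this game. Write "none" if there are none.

Agent 1 against C1: payoffs 8, 0 → best response A.
Agent 1 against C2: payoffs 7, 9 → best response B.
Agent 1 against C3: payoffs 2, 9 → best response B.
Agent 2 against A: payoffs 5, 9, 2 → best response C2.
Agent 2 against B: payoffs 1, 7, 6 → best response C2.
Mutual best responses: (B, C2).

The unique pure-strategy Nash equilibrium is (B, C2).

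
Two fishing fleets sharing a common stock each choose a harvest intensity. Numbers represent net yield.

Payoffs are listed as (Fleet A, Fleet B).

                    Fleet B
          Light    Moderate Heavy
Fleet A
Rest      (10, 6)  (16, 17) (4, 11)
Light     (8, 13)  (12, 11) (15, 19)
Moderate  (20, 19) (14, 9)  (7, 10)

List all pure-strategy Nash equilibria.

Pure-strategy Nash equilibria: (Rest, Moderate) and (Light, Heavy) and (Moderate, Light)

(Rest, Light): Fleet A can switch to Moderate (10 → 20). Not NE.
(Rest, Moderate): Fleet A gets 16, best alternative 14; Fleet B gets 17, best alternative 11. No profitable deviation — NE.
(Rest, Heavy): Fleet A can switch to Light (4 → 15). Not NE.
(Light, Light): Fleet A can switch to Rest (8 → 10). Not NE.
(Light, Moderate): Fleet A can switch to Rest (12 → 16). Not NE.
(Light, Heavy): Fleet A gets 15, best alternative 7; Fleet B gets 19, best alternative 13. No profitable deviation — NE.
(Moderate, Light): Fleet A gets 20, best alternative 10; Fleet B gets 19, best alternative 10. No profitable deviation — NE.
(Moderate, Moderate): Fleet A can switch to Rest (14 → 16). Not NE.
(Moderate, Heavy): Fleet A can switch to Light (7 → 15). Not NE.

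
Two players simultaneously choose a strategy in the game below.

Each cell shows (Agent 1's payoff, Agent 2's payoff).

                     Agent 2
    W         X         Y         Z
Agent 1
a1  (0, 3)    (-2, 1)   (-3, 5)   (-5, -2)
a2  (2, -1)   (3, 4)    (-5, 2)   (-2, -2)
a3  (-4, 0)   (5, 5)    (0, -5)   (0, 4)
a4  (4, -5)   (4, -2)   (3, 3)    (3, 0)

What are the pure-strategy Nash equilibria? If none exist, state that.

Mark each player's best response to every combination of opponents' strategies; a profile where every player is best-responding is a pure Nash equilibrium.
Agent 1 against W: payoffs 0, 2, -4, 4 → best response a4.
Agent 1 against X: payoffs -2, 3, 5, 4 → best response a3.
Agent 1 against Y: payoffs -3, -5, 0, 3 → best response a4.
Agent 1 against Z: payoffs -5, -2, 0, 3 → best response a4.
Agent 2 against a1: payoffs 3, 1, 5, -2 → best response Y.
Agent 2 against a2: payoffs -1, 4, 2, -2 → best response X.
Agent 2 against a3: payoffs 0, 5, -5, 4 → best response X.
Agent 2 against a4: payoffs -5, -2, 3, 0 → best response Y.
Mutual best responses: (a3, X); (a4, Y).

Pure-strategy Nash equilibria: (a3, X); (a4, Y)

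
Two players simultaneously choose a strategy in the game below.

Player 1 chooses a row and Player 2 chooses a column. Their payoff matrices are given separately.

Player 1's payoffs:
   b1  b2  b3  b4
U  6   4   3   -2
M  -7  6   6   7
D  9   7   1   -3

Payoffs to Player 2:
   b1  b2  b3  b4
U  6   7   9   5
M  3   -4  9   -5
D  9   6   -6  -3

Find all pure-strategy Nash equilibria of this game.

The pure Nash equilibria are (M, b3), (D, b1).

Mark each player's best response to every combination of opponents' strategies; a profile where every player is best-responding is a pure Nash equilibrium.
Player 1 against b1: payoffs 6, -7, 9 → best response D.
Player 1 against b2: payoffs 4, 6, 7 → best response D.
Player 1 against b3: payoffs 3, 6, 1 → best response M.
Player 1 against b4: payoffs -2, 7, -3 → best response M.
Player 2 against U: payoffs 6, 7, 9, 5 → best response b3.
Player 2 against M: payoffs 3, -4, 9, -5 → best response b3.
Player 2 against D: payoffs 9, 6, -6, -3 → best response b1.
Mutual best responses: (M, b3); (D, b1).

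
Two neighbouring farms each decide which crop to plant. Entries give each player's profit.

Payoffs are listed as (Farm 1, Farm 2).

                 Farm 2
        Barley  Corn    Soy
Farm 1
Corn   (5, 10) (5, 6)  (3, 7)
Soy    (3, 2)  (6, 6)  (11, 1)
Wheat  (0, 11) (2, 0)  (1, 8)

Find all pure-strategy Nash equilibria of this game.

The pure Nash equilibria are (Corn, Barley) and (Soy, Corn).

For each player, find the best response to each opponent profile; mutual best responses are the pure NE.
Farm 1 against Barley: payoffs 5, 3, 0 → best response Corn.
Farm 1 against Corn: payoffs 5, 6, 2 → best response Soy.
Farm 1 against Soy: payoffs 3, 11, 1 → best response Soy.
Farm 2 against Corn: payoffs 10, 6, 7 → best response Barley.
Farm 2 against Soy: payoffs 2, 6, 1 → best response Corn.
Farm 2 against Wheat: payoffs 11, 0, 8 → best response Barley.
Mutual best responses: (Corn, Barley); (Soy, Corn).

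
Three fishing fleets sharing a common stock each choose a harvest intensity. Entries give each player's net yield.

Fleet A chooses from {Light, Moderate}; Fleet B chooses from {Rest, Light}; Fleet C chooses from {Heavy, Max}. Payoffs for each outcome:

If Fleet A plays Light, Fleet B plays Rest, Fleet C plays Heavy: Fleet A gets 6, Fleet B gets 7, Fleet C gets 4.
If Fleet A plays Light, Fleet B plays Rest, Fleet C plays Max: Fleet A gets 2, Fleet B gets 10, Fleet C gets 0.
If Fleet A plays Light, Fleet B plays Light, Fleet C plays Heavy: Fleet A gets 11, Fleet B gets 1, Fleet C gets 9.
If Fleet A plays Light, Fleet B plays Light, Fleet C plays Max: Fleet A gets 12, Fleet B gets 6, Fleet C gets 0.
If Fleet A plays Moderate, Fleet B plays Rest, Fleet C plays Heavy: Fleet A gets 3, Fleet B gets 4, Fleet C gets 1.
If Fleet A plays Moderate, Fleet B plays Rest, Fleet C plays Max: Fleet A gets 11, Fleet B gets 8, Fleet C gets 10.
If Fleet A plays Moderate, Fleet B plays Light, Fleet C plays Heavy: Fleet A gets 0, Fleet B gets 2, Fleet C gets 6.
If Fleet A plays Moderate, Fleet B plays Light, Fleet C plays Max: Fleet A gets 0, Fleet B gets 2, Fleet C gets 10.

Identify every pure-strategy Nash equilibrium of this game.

Pure-strategy Nash equilibria: (Light, Rest, Heavy); (Moderate, Rest, Max)

Fleet A against (Rest, Heavy): payoffs 6, 3 → best response Light.
Fleet A against (Rest, Max): payoffs 2, 11 → best response Moderate.
Fleet A against (Light, Heavy): payoffs 11, 0 → best response Light.
Fleet A against (Light, Max): payoffs 12, 0 → best response Light.
Fleet B against (Light, Heavy): payoffs 7, 1 → best response Rest.
Fleet B against (Light, Max): payoffs 10, 6 → best response Rest.
Fleet B against (Moderate, Heavy): payoffs 4, 2 → best response Rest.
Fleet B against (Moderate, Max): payoffs 8, 2 → best response Rest.
Fleet C against (Light, Rest): payoffs 4, 0 → best response Heavy.
Fleet C against (Light, Light): payoffs 9, 0 → best response Heavy.
Fleet C against (Moderate, Rest): payoffs 1, 10 → best response Max.
Fleet C against (Moderate, Light): payoffs 6, 10 → best response Max.
Mutual best responses: (Light, Rest, Heavy); (Moderate, Rest, Max).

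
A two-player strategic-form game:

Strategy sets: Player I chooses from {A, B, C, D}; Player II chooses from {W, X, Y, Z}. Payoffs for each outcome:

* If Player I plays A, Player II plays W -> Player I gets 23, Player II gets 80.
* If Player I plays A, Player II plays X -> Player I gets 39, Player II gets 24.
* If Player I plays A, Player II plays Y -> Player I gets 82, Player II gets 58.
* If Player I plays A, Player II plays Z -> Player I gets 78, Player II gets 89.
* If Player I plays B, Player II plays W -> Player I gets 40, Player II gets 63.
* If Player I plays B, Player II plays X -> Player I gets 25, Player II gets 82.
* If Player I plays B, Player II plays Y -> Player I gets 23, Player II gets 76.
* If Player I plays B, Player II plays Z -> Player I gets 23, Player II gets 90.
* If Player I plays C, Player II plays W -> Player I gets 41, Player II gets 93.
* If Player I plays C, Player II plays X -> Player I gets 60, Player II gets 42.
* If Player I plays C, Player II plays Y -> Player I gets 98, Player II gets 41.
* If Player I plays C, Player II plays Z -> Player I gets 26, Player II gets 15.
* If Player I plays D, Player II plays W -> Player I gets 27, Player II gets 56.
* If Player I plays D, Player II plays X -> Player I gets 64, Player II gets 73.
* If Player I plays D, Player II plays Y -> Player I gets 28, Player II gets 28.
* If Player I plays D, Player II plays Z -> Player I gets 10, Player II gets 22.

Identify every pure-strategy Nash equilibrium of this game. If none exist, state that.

(A, Z), (C, W), (D, X)

Player I against W: payoffs 23, 40, 41, 27 → best response C.
Player I against X: payoffs 39, 25, 60, 64 → best response D.
Player I against Y: payoffs 82, 23, 98, 28 → best response C.
Player I against Z: payoffs 78, 23, 26, 10 → best response A.
Player II against A: payoffs 80, 24, 58, 89 → best response Z.
Player II against B: payoffs 63, 82, 76, 90 → best response Z.
Player II against C: payoffs 93, 42, 41, 15 → best response W.
Player II against D: payoffs 56, 73, 28, 22 → best response X.
Mutual best responses: (A, Z); (C, W); (D, X).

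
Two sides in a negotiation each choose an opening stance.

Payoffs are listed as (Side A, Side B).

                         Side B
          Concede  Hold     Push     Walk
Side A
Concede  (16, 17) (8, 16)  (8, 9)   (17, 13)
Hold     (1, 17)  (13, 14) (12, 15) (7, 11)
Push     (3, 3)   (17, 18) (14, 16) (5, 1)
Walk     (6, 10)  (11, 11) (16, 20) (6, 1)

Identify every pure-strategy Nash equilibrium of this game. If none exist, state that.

The pure Nash equilibria are (Concede, Concede); (Push, Hold); (Walk, Push).

Side A against Concede: payoffs 16, 1, 3, 6 → best response Concede.
Side A against Hold: payoffs 8, 13, 17, 11 → best response Push.
Side A against Push: payoffs 8, 12, 14, 16 → best response Walk.
Side A against Walk: payoffs 17, 7, 5, 6 → best response Concede.
Side B against Concede: payoffs 17, 16, 9, 13 → best response Concede.
Side B against Hold: payoffs 17, 14, 15, 11 → best response Concede.
Side B against Push: payoffs 3, 18, 16, 1 → best response Hold.
Side B against Walk: payoffs 10, 11, 20, 1 → best response Push.
Mutual best responses: (Concede, Concede); (Push, Hold); (Walk, Push).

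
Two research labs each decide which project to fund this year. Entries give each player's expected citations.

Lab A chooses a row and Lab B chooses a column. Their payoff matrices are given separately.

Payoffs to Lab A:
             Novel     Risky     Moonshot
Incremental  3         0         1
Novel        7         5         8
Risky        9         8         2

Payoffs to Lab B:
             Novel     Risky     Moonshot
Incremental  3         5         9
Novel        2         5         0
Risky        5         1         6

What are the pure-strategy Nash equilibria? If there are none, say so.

No pure-strategy Nash equilibrium.

Check each profile: it is a Nash equilibrium iff no player can strictly gain by switching unilaterally.
(Incremental, Novel): Lab A can switch to Novel (3 → 7). Not NE.
(Incremental, Risky): Lab A can switch to Novel (0 → 5). Not NE.
(Incremental, Moonshot): Lab A can switch to Novel (1 → 8). Not NE.
(Novel, Novel): Lab A can switch to Risky (7 → 9). Not NE.
(Novel, Risky): Lab A can switch to Risky (5 → 8). Not NE.
(Novel, Moonshot): Lab B can switch to Novel (0 → 2). Not NE.
(Risky, Novel): Lab B can switch to Moonshot (5 → 6). Not NE.
(Risky, Risky): Lab B can switch to Novel (1 → 5). Not NE.
(Risky, Moonshot): Lab A can switch to Novel (2 → 8). Not NE.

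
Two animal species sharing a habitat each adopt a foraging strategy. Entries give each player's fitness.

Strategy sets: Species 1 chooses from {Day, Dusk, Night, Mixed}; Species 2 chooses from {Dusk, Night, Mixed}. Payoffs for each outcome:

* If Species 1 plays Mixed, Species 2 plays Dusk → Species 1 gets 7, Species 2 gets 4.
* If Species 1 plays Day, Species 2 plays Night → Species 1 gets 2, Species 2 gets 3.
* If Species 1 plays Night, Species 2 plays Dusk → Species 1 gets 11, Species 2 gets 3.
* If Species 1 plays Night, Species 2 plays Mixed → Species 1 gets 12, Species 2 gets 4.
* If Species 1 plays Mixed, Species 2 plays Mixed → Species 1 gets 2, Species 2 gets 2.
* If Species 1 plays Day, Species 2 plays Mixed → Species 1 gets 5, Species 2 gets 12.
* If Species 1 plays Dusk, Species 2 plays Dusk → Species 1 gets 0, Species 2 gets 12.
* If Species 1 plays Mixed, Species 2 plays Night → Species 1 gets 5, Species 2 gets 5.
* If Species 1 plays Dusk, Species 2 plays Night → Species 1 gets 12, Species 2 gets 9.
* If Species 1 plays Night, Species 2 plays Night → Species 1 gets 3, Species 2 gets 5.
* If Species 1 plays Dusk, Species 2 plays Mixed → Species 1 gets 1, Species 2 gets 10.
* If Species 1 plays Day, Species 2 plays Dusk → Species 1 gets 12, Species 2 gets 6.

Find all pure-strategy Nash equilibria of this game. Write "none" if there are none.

No pure-strategy Nash equilibrium.

(Day, Dusk): Species 2 can switch to Mixed (6 → 12). Not NE.
(Day, Night): Species 1 can switch to Dusk (2 → 12). Not NE.
(Day, Mixed): Species 1 can switch to Night (5 → 12). Not NE.
(Dusk, Dusk): Species 1 can switch to Day (0 → 12). Not NE.
(Dusk, Night): Species 2 can switch to Dusk (9 → 12). Not NE.
(Dusk, Mixed): Species 1 can switch to Day (1 → 5). Not NE.
(The remaining 6 profiles each have a profitable deviation by the same check.)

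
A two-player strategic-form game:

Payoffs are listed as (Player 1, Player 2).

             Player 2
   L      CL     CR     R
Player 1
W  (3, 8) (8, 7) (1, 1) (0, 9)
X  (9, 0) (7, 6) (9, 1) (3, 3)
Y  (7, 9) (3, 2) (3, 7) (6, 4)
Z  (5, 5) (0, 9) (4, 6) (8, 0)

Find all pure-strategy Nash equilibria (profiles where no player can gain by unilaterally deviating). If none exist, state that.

Player 1 against L: payoffs 3, 9, 7, 5 → best response X.
Player 1 against CL: payoffs 8, 7, 3, 0 → best response W.
Player 1 against CR: payoffs 1, 9, 3, 4 → best response X.
Player 1 against R: payoffs 0, 3, 6, 8 → best response Z.
Player 2 against W: payoffs 8, 7, 1, 9 → best response R.
Player 2 against X: payoffs 0, 6, 1, 3 → best response CL.
Player 2 against Y: payoffs 9, 2, 7, 4 → best response L.
Player 2 against Z: payoffs 5, 9, 6, 0 → best response CL.
No profile is a mutual best response for all players.

No pure-strategy Nash equilibrium.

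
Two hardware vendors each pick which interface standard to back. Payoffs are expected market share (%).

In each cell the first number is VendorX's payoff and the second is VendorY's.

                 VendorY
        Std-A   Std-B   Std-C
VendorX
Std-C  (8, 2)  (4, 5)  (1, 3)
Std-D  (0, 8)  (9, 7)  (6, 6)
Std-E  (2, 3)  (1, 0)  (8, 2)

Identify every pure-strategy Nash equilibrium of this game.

VendorX against Std-A: payoffs 8, 0, 2 → best response Std-C.
VendorX against Std-B: payoffs 4, 9, 1 → best response Std-D.
VendorX against Std-C: payoffs 1, 6, 8 → best response Std-E.
VendorY against Std-C: payoffs 2, 5, 3 → best response Std-B.
VendorY against Std-D: payoffs 8, 7, 6 → best response Std-A.
VendorY against Std-E: payoffs 3, 0, 2 → best response Std-A.
No profile is a mutual best response for all players.

There is no pure-strategy Nash equilibrium.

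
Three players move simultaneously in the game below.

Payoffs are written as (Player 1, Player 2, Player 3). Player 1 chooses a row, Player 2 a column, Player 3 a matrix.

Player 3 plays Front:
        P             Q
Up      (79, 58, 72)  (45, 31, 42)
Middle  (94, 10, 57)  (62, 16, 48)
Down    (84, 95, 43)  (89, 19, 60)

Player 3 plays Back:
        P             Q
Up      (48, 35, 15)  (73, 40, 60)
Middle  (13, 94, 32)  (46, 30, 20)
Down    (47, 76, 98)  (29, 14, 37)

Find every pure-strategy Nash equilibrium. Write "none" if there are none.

(Up, P, Front): Player 1 can switch to Middle (79 → 94). Not NE.
(Up, P, Back): Player 2 can switch to Q (35 → 40). Not NE.
(Up, Q, Front): Player 1 can switch to Middle (45 → 62). Not NE.
(Up, Q, Back): Player 1 gets 73, best alternative 46; Player 2 gets 40, best alternative 35; Player 3 gets 60, best alternative 42. No profitable deviation — NE.
(Middle, P, Front): Player 2 can switch to Q (10 → 16). Not NE.
(Middle, P, Back): Player 1 can switch to Up (13 → 48). Not NE.
(Middle, Q, Front): Player 1 can switch to Down (62 → 89). Not NE.
(The remaining 5 profiles each have a profitable deviation by the same check.)

The unique pure-strategy Nash equilibrium is (Up, Q, Back).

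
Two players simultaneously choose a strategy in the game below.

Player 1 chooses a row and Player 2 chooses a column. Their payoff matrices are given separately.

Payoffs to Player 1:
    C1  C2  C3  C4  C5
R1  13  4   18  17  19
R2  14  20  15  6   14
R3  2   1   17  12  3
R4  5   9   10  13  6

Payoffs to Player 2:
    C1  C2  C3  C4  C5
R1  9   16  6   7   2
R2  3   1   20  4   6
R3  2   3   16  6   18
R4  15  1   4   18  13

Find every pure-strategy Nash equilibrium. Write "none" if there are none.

(R1, C1): Player 1 can switch to R2 (13 → 14). Not NE.
(R1, C2): Player 1 can switch to R2 (4 → 20). Not NE.
(R1, C3): Player 2 can switch to C1 (6 → 9). Not NE.
(R1, C4): Player 2 can switch to C1 (7 → 9). Not NE.
(R1, C5): Player 2 can switch to C1 (2 → 9). Not NE.
(R2, C1): Player 2 can switch to C3 (3 → 20). Not NE.
(R2, C2): Player 2 can switch to C1 (1 → 3). Not NE.
(R2, C3): Player 1 can switch to R1 (15 → 18). Not NE.
(The remaining 12 profiles each have a profitable deviation by the same check.)

none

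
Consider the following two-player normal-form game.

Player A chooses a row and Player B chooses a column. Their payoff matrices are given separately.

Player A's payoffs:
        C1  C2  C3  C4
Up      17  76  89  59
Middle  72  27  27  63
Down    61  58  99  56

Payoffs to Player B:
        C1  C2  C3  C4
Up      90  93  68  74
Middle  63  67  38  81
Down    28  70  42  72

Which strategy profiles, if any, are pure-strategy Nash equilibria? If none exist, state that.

The pure Nash equilibria are (Up, C2) and (Middle, C4).

Player A against C1: payoffs 17, 72, 61 → best response Middle.
Player A against C2: payoffs 76, 27, 58 → best response Up.
Player A against C3: payoffs 89, 27, 99 → best response Down.
Player A against C4: payoffs 59, 63, 56 → best response Middle.
Player B against Up: payoffs 90, 93, 68, 74 → best response C2.
Player B against Middle: payoffs 63, 67, 38, 81 → best response C4.
Player B against Down: payoffs 28, 70, 42, 72 → best response C4.
Mutual best responses: (Up, C2); (Middle, C4).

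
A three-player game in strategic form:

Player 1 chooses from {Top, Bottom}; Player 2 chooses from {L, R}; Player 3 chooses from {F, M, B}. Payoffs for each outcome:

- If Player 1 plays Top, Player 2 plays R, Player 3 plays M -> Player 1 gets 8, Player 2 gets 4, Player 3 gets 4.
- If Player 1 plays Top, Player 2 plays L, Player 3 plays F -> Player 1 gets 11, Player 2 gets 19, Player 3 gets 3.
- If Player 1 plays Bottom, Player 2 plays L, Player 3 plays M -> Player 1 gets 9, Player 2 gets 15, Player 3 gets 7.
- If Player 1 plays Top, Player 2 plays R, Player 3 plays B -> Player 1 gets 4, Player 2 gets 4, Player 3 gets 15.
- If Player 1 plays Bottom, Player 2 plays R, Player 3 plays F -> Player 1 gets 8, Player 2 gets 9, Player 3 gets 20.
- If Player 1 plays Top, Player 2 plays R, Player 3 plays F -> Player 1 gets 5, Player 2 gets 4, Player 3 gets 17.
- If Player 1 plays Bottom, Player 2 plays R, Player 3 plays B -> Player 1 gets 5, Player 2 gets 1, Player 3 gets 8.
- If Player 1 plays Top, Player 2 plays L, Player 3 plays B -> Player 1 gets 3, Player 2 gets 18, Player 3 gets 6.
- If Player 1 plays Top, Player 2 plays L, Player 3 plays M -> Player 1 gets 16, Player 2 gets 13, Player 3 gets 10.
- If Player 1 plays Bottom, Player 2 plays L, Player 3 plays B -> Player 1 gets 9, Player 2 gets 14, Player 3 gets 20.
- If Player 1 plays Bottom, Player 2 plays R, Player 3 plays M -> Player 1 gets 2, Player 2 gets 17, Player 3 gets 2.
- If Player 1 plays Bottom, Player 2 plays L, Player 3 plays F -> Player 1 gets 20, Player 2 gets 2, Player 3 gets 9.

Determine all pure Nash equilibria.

The pure Nash equilibria are (Top, L, M), (Bottom, L, B), (Bottom, R, F).

Player 1 against (L, F): payoffs 11, 20 → best response Bottom.
Player 1 against (L, M): payoffs 16, 9 → best response Top.
Player 1 against (L, B): payoffs 3, 9 → best response Bottom.
Player 1 against (R, F): payoffs 5, 8 → best response Bottom.
Player 1 against (R, M): payoffs 8, 2 → best response Top.
Player 1 against (R, B): payoffs 4, 5 → best response Bottom.
Player 2 against (Top, F): payoffs 19, 4 → best response L.
Player 2 against (Top, M): payoffs 13, 4 → best response L.
Player 2 against (Top, B): payoffs 18, 4 → best response L.
Player 2 against (Bottom, F): payoffs 2, 9 → best response R.
Player 2 against (Bottom, M): payoffs 15, 17 → best response R.
Player 2 against (Bottom, B): payoffs 14, 1 → best response L.
Player 3 against (Top, L): payoffs 3, 10, 6 → best response M.
Player 3 against (Top, R): payoffs 17, 4, 15 → best response F.
Player 3 against (Bottom, L): payoffs 9, 7, 20 → best response B.
Player 3 against (Bottom, R): payoffs 20, 2, 8 → best response F.
Mutual best responses: (Top, L, M); (Bottom, L, B); (Bottom, R, F).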